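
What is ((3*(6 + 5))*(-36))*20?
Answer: -23760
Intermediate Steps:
((3*(6 + 5))*(-36))*20 = ((3*11)*(-36))*20 = (33*(-36))*20 = -1188*20 = -23760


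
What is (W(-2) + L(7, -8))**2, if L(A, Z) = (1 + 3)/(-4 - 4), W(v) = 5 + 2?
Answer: 169/4 ≈ 42.250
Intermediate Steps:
W(v) = 7
L(A, Z) = -1/2 (L(A, Z) = 4/(-8) = 4*(-1/8) = -1/2)
(W(-2) + L(7, -8))**2 = (7 - 1/2)**2 = (13/2)**2 = 169/4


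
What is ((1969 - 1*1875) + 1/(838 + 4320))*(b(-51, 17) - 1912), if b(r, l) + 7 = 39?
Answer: -455761820/2579 ≈ -1.7672e+5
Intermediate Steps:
b(r, l) = 32 (b(r, l) = -7 + 39 = 32)
((1969 - 1*1875) + 1/(838 + 4320))*(b(-51, 17) - 1912) = ((1969 - 1*1875) + 1/(838 + 4320))*(32 - 1912) = ((1969 - 1875) + 1/5158)*(-1880) = (94 + 1/5158)*(-1880) = (484853/5158)*(-1880) = -455761820/2579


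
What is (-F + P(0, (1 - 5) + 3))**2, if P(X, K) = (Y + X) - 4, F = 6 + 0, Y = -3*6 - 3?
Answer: 961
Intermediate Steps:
Y = -21 (Y = -18 - 3 = -21)
F = 6
P(X, K) = -25 + X (P(X, K) = (-21 + X) - 4 = -25 + X)
(-F + P(0, (1 - 5) + 3))**2 = (-1*6 + (-25 + 0))**2 = (-6 - 25)**2 = (-31)**2 = 961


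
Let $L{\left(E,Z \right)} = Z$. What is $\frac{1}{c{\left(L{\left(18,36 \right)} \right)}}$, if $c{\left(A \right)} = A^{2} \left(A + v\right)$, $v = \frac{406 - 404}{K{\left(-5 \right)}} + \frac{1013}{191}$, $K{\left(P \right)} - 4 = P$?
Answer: $\frac{191}{9729072} \approx 1.9632 \cdot 10^{-5}$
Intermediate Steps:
$K{\left(P \right)} = 4 + P$
$v = \frac{631}{191}$ ($v = \frac{406 - 404}{4 - 5} + \frac{1013}{191} = \frac{406 - 404}{-1} + 1013 \cdot \frac{1}{191} = 2 \left(-1\right) + \frac{1013}{191} = -2 + \frac{1013}{191} = \frac{631}{191} \approx 3.3037$)
$c{\left(A \right)} = A^{2} \left(\frac{631}{191} + A\right)$ ($c{\left(A \right)} = A^{2} \left(A + \frac{631}{191}\right) = A^{2} \left(\frac{631}{191} + A\right)$)
$\frac{1}{c{\left(L{\left(18,36 \right)} \right)}} = \frac{1}{36^{2} \left(\frac{631}{191} + 36\right)} = \frac{1}{1296 \cdot \frac{7507}{191}} = \frac{1}{\frac{9729072}{191}} = \frac{191}{9729072}$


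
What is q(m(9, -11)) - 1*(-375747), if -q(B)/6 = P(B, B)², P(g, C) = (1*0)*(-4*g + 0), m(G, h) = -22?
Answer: 375747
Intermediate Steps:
P(g, C) = 0 (P(g, C) = 0*(-4*g) = 0)
q(B) = 0 (q(B) = -6*0² = -6*0 = 0)
q(m(9, -11)) - 1*(-375747) = 0 - 1*(-375747) = 0 + 375747 = 375747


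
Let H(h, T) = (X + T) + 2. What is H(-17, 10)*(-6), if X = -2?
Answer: -60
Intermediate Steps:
H(h, T) = T (H(h, T) = (-2 + T) + 2 = T)
H(-17, 10)*(-6) = 10*(-6) = -60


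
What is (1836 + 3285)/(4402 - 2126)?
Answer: 9/4 ≈ 2.2500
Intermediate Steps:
(1836 + 3285)/(4402 - 2126) = 5121/2276 = 5121*(1/2276) = 9/4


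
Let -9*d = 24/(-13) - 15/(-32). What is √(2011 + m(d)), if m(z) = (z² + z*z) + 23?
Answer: √3168036098/1248 ≈ 45.100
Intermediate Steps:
d = 191/1248 (d = -(24/(-13) - 15/(-32))/9 = -(24*(-1/13) - 15*(-1/32))/9 = -(-24/13 + 15/32)/9 = -⅑*(-573/416) = 191/1248 ≈ 0.15304)
m(z) = 23 + 2*z² (m(z) = (z² + z²) + 23 = 2*z² + 23 = 23 + 2*z²)
√(2011 + m(d)) = √(2011 + (23 + 2*(191/1248)²)) = √(2011 + (23 + 2*(36481/1557504))) = √(2011 + (23 + 36481/778752)) = √(2011 + 17947777/778752) = √(1584018049/778752) = √3168036098/1248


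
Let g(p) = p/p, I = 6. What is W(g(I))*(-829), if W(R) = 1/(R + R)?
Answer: -829/2 ≈ -414.50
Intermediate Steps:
g(p) = 1
W(R) = 1/(2*R)
W(g(I))*(-829) = ((1/2)/1)*(-829) = ((1/2)*1)*(-829) = (1/2)*(-829) = -829/2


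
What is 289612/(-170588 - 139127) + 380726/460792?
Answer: -7767169807/71357097140 ≈ -0.10885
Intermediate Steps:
289612/(-170588 - 139127) + 380726/460792 = 289612/(-309715) + 380726*(1/460792) = 289612*(-1/309715) + 190363/230396 = -289612/309715 + 190363/230396 = -7767169807/71357097140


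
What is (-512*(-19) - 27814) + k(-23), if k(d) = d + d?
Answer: -18132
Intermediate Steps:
k(d) = 2*d
(-512*(-19) - 27814) + k(-23) = (-512*(-19) - 27814) + 2*(-23) = (9728 - 27814) - 46 = -18086 - 46 = -18132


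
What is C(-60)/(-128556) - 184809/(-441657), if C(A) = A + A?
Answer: 73491681/175239683 ≈ 0.41938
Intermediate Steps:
C(A) = 2*A
C(-60)/(-128556) - 184809/(-441657) = (2*(-60))/(-128556) - 184809/(-441657) = -120*(-1/128556) - 184809*(-1/441657) = 10/10713 + 61603/147219 = 73491681/175239683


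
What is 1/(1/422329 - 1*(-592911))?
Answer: 422329/250403509720 ≈ 1.6866e-6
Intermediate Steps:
1/(1/422329 - 1*(-592911)) = 1/(1/422329 + 592911) = 1/(250403509720/422329) = 422329/250403509720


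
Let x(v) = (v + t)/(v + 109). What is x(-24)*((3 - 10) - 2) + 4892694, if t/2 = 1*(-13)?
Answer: 83175888/17 ≈ 4.8927e+6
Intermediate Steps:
t = -26 (t = 2*(1*(-13)) = 2*(-13) = -26)
x(v) = (-26 + v)/(109 + v) (x(v) = (v - 26)/(v + 109) = (-26 + v)/(109 + v))
x(-24)*((3 - 10) - 2) + 4892694 = ((-26 - 24)/(109 - 24))*((3 - 10) - 2) + 4892694 = (-50/85)*(-7 - 2) + 4892694 = ((1/85)*(-50))*(-9) + 4892694 = -10/17*(-9) + 4892694 = 90/17 + 4892694 = 83175888/17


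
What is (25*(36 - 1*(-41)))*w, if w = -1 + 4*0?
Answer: -1925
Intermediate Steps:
w = -1 (w = -1 + 0 = -1)
(25*(36 - 1*(-41)))*w = (25*(36 - 1*(-41)))*(-1) = (25*(36 + 41))*(-1) = (25*77)*(-1) = 1925*(-1) = -1925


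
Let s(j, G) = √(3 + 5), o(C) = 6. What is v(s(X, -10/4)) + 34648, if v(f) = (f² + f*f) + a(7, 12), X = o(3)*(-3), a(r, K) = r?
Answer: 34671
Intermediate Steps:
X = -18 (X = 6*(-3) = -18)
s(j, G) = 2*√2 (s(j, G) = √8 = 2*√2)
v(f) = 7 + 2*f² (v(f) = (f² + f*f) + 7 = (f² + f²) + 7 = 2*f² + 7 = 7 + 2*f²)
v(s(X, -10/4)) + 34648 = (7 + 2*(2*√2)²) + 34648 = (7 + 2*8) + 34648 = (7 + 16) + 34648 = 23 + 34648 = 34671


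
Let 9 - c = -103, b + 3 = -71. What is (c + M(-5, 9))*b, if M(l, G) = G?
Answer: -8954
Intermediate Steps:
b = -74 (b = -3 - 71 = -74)
c = 112 (c = 9 - 1*(-103) = 9 + 103 = 112)
(c + M(-5, 9))*b = (112 + 9)*(-74) = 121*(-74) = -8954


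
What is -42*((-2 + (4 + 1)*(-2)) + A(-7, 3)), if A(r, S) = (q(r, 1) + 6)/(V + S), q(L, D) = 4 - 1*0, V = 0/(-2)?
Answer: 364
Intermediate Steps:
V = 0 (V = 0*(-½) = 0)
q(L, D) = 4 (q(L, D) = 4 + 0 = 4)
A(r, S) = 10/S (A(r, S) = (4 + 6)/(0 + S) = 10/S)
-42*((-2 + (4 + 1)*(-2)) + A(-7, 3)) = -42*((-2 + (4 + 1)*(-2)) + 10/3) = -42*((-2 + 5*(-2)) + 10*(⅓)) = -42*((-2 - 10) + 10/3) = -42*(-12 + 10/3) = -42*(-26/3) = 364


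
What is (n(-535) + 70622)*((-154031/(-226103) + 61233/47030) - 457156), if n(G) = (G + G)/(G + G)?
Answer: -343312807651630074153/10633624090 ≈ -3.2286e+10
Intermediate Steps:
n(G) = 1 (n(G) = (2*G)/((2*G)) = (2*G)*(1/(2*G)) = 1)
(n(-535) + 70622)*((-154031/(-226103) + 61233/47030) - 457156) = (1 + 70622)*((-154031/(-226103) + 61233/47030) - 457156) = 70623*((-154031*(-1/226103) + 61233*(1/47030)) - 457156) = 70623*((154031/226103 + 61233/47030) - 457156) = 70623*(21089042929/10633624090 - 457156) = 70623*(-4861203965445111/10633624090) = -343312807651630074153/10633624090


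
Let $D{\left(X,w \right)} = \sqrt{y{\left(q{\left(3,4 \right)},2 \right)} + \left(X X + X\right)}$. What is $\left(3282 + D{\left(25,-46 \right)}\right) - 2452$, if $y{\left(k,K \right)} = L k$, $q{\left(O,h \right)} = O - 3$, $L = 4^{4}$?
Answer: $830 + 5 \sqrt{26} \approx 855.5$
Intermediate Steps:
$L = 256$
$q{\left(O,h \right)} = -3 + O$
$y{\left(k,K \right)} = 256 k$
$D{\left(X,w \right)} = \sqrt{X + X^{2}}$ ($D{\left(X,w \right)} = \sqrt{256 \left(-3 + 3\right) + \left(X X + X\right)} = \sqrt{256 \cdot 0 + \left(X^{2} + X\right)} = \sqrt{0 + \left(X + X^{2}\right)} = \sqrt{X + X^{2}}$)
$\left(3282 + D{\left(25,-46 \right)}\right) - 2452 = \left(3282 + \sqrt{25 \left(1 + 25\right)}\right) - 2452 = \left(3282 + \sqrt{25 \cdot 26}\right) - 2452 = \left(3282 + \sqrt{650}\right) - 2452 = \left(3282 + 5 \sqrt{26}\right) - 2452 = 830 + 5 \sqrt{26}$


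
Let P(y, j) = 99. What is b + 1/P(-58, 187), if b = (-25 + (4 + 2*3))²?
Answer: 22276/99 ≈ 225.01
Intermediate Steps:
b = 225 (b = (-25 + (4 + 6))² = (-25 + 10)² = (-15)² = 225)
b + 1/P(-58, 187) = 225 + 1/99 = 22276/99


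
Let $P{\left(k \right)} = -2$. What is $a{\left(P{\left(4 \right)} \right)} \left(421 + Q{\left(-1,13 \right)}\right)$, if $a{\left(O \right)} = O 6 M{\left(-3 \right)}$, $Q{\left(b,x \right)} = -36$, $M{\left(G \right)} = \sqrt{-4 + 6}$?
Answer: $- 4620 \sqrt{2} \approx -6533.7$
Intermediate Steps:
$M{\left(G \right)} = \sqrt{2}$
$a{\left(O \right)} = 6 O \sqrt{2}$ ($a{\left(O \right)} = O 6 \sqrt{2} = 6 O \sqrt{2}$)
$a{\left(P{\left(4 \right)} \right)} \left(421 + Q{\left(-1,13 \right)}\right) = 6 \left(-2\right) \sqrt{2} \left(421 - 36\right) = - 12 \sqrt{2} \cdot 385 = - 4620 \sqrt{2}$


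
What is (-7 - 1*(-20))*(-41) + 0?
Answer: -533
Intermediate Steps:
(-7 - 1*(-20))*(-41) + 0 = (-7 + 20)*(-41) + 0 = 13*(-41) + 0 = -533 + 0 = -533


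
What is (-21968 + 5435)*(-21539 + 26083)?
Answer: -75125952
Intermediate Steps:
(-21968 + 5435)*(-21539 + 26083) = -16533*4544 = -75125952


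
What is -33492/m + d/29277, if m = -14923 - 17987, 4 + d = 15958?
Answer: 83643968/53528115 ≈ 1.5626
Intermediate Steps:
d = 15954 (d = -4 + 15958 = 15954)
m = -32910
-33492/m + d/29277 = -33492/(-32910) + 15954/29277 = -33492*(-1/32910) + 15954*(1/29277) = 5582/5485 + 5318/9759 = 83643968/53528115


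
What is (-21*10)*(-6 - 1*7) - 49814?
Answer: -47084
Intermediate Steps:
(-21*10)*(-6 - 1*7) - 49814 = -210*(-6 - 7) - 49814 = -210*(-13) - 49814 = 2730 - 49814 = -47084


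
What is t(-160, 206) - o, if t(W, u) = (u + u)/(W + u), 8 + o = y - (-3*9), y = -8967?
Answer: 206010/23 ≈ 8957.0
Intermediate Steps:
o = -8948 (o = -8 + (-8967 - (-3*9)) = -8 + (-8967 - (-27)) = -8 + (-8967 - 1*(-27)) = -8 + (-8967 + 27) = -8 - 8940 = -8948)
t(W, u) = 2*u/(W + u) (t(W, u) = (2*u)/(W + u) = 2*u/(W + u))
t(-160, 206) - o = 2*206/(-160 + 206) - 1*(-8948) = 2*206/46 + 8948 = 2*206*(1/46) + 8948 = 206/23 + 8948 = 206010/23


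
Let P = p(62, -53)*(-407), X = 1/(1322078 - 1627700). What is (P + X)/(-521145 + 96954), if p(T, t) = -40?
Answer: -4975526159/129642101802 ≈ -0.038379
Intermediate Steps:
X = -1/305622 (X = 1/(-305622) = -1/305622 ≈ -3.2720e-6)
P = 16280 (P = -40*(-407) = 16280)
(P + X)/(-521145 + 96954) = (16280 - 1/305622)/(-521145 + 96954) = (4975526159/305622)/(-424191) = (4975526159/305622)*(-1/424191) = -4975526159/129642101802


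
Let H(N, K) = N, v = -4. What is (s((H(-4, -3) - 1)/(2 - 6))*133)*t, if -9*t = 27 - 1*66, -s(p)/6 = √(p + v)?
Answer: -1729*I*√11 ≈ -5734.4*I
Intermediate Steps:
s(p) = -6*√(-4 + p) (s(p) = -6*√(p - 4) = -6*√(-4 + p))
t = 13/3 (t = -(27 - 1*66)/9 = -(27 - 66)/9 = -⅑*(-39) = 13/3 ≈ 4.3333)
(s((H(-4, -3) - 1)/(2 - 6))*133)*t = (-6*√(-4 + (-4 - 1)/(2 - 6))*133)*(13/3) = (-6*√(-4 - 5/(-4))*133)*(13/3) = (-6*√(-4 - 5*(-¼))*133)*(13/3) = (-6*√(-4 + 5/4)*133)*(13/3) = (-3*I*√11*133)*(13/3) = -399*I*√11*(13/3) = -1729*I*√11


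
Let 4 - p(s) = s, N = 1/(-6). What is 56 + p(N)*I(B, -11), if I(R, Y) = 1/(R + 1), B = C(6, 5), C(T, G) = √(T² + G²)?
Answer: 4027/72 + 5*√61/72 ≈ 56.473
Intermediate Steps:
N = -⅙ (N = 1*(-⅙) = -⅙ ≈ -0.16667)
p(s) = 4 - s
C(T, G) = √(G² + T²)
B = √61 (B = √(5² + 6²) = √(25 + 36) = √61 ≈ 7.8102)
I(R, Y) = 1/(1 + R)
56 + p(N)*I(B, -11) = 56 + (4 - 1*(-⅙))/(1 + √61) = 56 + (4 + ⅙)/(1 + √61) = 56 + 25/(6*(1 + √61))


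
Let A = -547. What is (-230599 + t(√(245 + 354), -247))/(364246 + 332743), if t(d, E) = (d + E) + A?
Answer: -231393/696989 + √599/696989 ≈ -0.33195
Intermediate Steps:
t(d, E) = -547 + E + d (t(d, E) = (d + E) - 547 = (E + d) - 547 = -547 + E + d)
(-230599 + t(√(245 + 354), -247))/(364246 + 332743) = (-230599 + (-547 - 247 + √(245 + 354)))/(364246 + 332743) = (-230599 + (-547 - 247 + √599))/696989 = (-230599 + (-794 + √599))*(1/696989) = (-231393 + √599)*(1/696989) = -231393/696989 + √599/696989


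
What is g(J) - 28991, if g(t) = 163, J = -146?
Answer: -28828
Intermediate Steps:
g(J) - 28991 = 163 - 28991 = -28828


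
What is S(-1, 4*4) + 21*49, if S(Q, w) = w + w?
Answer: 1061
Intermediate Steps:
S(Q, w) = 2*w
S(-1, 4*4) + 21*49 = 2*(4*4) + 21*49 = 2*16 + 1029 = 32 + 1029 = 1061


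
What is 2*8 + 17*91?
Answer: 1563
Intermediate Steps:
2*8 + 17*91 = 16 + 1547 = 1563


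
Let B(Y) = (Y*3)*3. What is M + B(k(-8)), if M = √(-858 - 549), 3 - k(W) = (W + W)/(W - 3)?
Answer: 153/11 + I*√1407 ≈ 13.909 + 37.51*I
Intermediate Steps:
k(W) = 3 - 2*W/(-3 + W) (k(W) = 3 - (W + W)/(W - 3) = 3 - 2*W/(-3 + W))
M = I*√1407 (M = √(-1407) = I*√1407 ≈ 37.51*I)
B(Y) = 9*Y (B(Y) = (3*Y)*3 = 9*Y)
M + B(k(-8)) = I*√1407 + 9*((-9 - 8)/(-3 - 8)) = I*√1407 + 9*(-17/(-11)) = I*√1407 + 9*(-1/11*(-17)) = I*√1407 + 9*(17/11) = I*√1407 + 153/11 = 153/11 + I*√1407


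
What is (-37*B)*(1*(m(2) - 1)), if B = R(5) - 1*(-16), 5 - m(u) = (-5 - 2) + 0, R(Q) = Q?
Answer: -8547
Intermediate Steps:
m(u) = 12 (m(u) = 5 - ((-5 - 2) + 0) = 5 - (-7 + 0) = 5 - 1*(-7) = 5 + 7 = 12)
B = 21 (B = 5 - 1*(-16) = 5 + 16 = 21)
(-37*B)*(1*(m(2) - 1)) = (-37*21)*(1*(12 - 1)) = -777*11 = -8547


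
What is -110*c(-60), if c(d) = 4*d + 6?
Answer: 25740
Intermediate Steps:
c(d) = 6 + 4*d
-110*c(-60) = -110*(6 + 4*(-60)) = -110*(6 - 240) = -110*(-234) = 25740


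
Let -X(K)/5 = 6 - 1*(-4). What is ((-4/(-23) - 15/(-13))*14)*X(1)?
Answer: -277900/299 ≈ -929.43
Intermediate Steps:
X(K) = -50 (X(K) = -5*(6 - 1*(-4)) = -5*(6 + 4) = -5*10 = -50)
((-4/(-23) - 15/(-13))*14)*X(1) = ((-4/(-23) - 15/(-13))*14)*(-50) = ((-4*(-1/23) - 15*(-1/13))*14)*(-50) = ((4/23 + 15/13)*14)*(-50) = ((397/299)*14)*(-50) = (5558/299)*(-50) = -277900/299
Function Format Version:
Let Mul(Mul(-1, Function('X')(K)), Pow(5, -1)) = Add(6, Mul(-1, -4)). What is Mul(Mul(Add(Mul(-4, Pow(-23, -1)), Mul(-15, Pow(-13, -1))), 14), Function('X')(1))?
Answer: Rational(-277900, 299) ≈ -929.43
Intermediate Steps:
Function('X')(K) = -50 (Function('X')(K) = Mul(-5, Add(6, Mul(-1, -4))) = Mul(-5, Add(6, 4)) = Mul(-5, 10) = -50)
Mul(Mul(Add(Mul(-4, Pow(-23, -1)), Mul(-15, Pow(-13, -1))), 14), Function('X')(1)) = Mul(Mul(Add(Mul(-4, Pow(-23, -1)), Mul(-15, Pow(-13, -1))), 14), -50) = Mul(Mul(Add(Mul(-4, Rational(-1, 23)), Mul(-15, Rational(-1, 13))), 14), -50) = Mul(Mul(Add(Rational(4, 23), Rational(15, 13)), 14), -50) = Mul(Mul(Rational(397, 299), 14), -50) = Mul(Rational(5558, 299), -50) = Rational(-277900, 299)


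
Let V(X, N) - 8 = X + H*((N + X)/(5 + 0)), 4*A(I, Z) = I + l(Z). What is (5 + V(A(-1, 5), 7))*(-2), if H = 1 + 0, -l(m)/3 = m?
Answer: -96/5 ≈ -19.200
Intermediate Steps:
l(m) = -3*m
H = 1
A(I, Z) = -3*Z/4 + I/4 (A(I, Z) = (I - 3*Z)/4 = -3*Z/4 + I/4)
V(X, N) = 8 + N/5 + 6*X/5 (V(X, N) = 8 + (X + 1*((N + X)/(5 + 0))) = 8 + (X + 1*((N + X)/5)) = 8 + (X + 1*((N + X)*(⅕))) = 8 + (X + 1*(N/5 + X/5)) = 8 + (X + (N/5 + X/5)) = 8 + (N/5 + 6*X/5) = 8 + N/5 + 6*X/5)
(5 + V(A(-1, 5), 7))*(-2) = (5 + (8 + (⅕)*7 + 6*(-¾*5 + (¼)*(-1))/5))*(-2) = (5 + (8 + 7/5 + 6*(-15/4 - ¼)/5))*(-2) = (5 + (8 + 7/5 + (6/5)*(-4)))*(-2) = (5 + (8 + 7/5 - 24/5))*(-2) = (5 + 23/5)*(-2) = (48/5)*(-2) = -96/5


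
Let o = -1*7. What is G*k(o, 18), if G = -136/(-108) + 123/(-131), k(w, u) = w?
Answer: -7931/3537 ≈ -2.2423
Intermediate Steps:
o = -7
G = 1133/3537 (G = -136*(-1/108) + 123*(-1/131) = 34/27 - 123/131 = 1133/3537 ≈ 0.32033)
G*k(o, 18) = (1133/3537)*(-7) = -7931/3537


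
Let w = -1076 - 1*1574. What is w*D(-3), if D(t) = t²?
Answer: -23850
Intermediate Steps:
w = -2650 (w = -1076 - 1574 = -2650)
w*D(-3) = -2650*(-3)² = -2650*9 = -23850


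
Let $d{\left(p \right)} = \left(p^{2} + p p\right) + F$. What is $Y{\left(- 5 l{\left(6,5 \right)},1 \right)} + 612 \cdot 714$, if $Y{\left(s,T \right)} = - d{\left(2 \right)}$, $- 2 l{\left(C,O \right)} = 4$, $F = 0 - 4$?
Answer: $436964$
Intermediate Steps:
$F = -4$ ($F = 0 - 4 = -4$)
$l{\left(C,O \right)} = -2$ ($l{\left(C,O \right)} = \left(- \frac{1}{2}\right) 4 = -2$)
$d{\left(p \right)} = -4 + 2 p^{2}$ ($d{\left(p \right)} = \left(p^{2} + p p\right) - 4 = \left(p^{2} + p^{2}\right) - 4 = 2 p^{2} - 4 = -4 + 2 p^{2}$)
$Y{\left(s,T \right)} = -4$ ($Y{\left(s,T \right)} = - (-4 + 2 \cdot 2^{2}) = - (-4 + 2 \cdot 4) = - (-4 + 8) = \left(-1\right) 4 = -4$)
$Y{\left(- 5 l{\left(6,5 \right)},1 \right)} + 612 \cdot 714 = -4 + 612 \cdot 714 = -4 + 436968 = 436964$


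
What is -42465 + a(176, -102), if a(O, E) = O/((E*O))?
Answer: -4331431/102 ≈ -42465.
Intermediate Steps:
a(O, E) = 1/E (a(O, E) = O*(1/(E*O)) = 1/E)
-42465 + a(176, -102) = -42465 + 1/(-102) = -42465 - 1/102 = -4331431/102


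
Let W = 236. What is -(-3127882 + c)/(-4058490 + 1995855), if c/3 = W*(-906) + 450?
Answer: -753596/412527 ≈ -1.8268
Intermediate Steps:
c = -640098 (c = 3*(236*(-906) + 450) = 3*(-213816 + 450) = 3*(-213366) = -640098)
-(-3127882 + c)/(-4058490 + 1995855) = -(-3127882 - 640098)/(-4058490 + 1995855) = -(-3767980)/(-2062635) = -(-3767980)*(-1)/2062635 = -1*753596/412527 = -753596/412527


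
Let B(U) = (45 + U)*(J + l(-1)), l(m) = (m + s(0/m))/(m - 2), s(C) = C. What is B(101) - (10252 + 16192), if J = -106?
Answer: -125614/3 ≈ -41871.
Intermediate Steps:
l(m) = m/(-2 + m) (l(m) = (m + 0/m)/(m - 2) = (m + 0)/(-2 + m) = m/(-2 + m))
B(U) = -4755 - 317*U/3 (B(U) = (45 + U)*(-106 - 1/(-2 - 1)) = (45 + U)*(-106 - 1/(-3)) = (45 + U)*(-106 - 1*(-⅓)) = (45 + U)*(-106 + ⅓) = (45 + U)*(-317/3) = -4755 - 317*U/3)
B(101) - (10252 + 16192) = (-4755 - 317/3*101) - (10252 + 16192) = (-4755 - 32017/3) - 1*26444 = -46282/3 - 26444 = -125614/3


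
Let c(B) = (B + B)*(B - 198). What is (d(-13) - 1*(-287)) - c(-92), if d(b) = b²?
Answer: -52904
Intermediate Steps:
c(B) = 2*B*(-198 + B) (c(B) = (2*B)*(-198 + B) = 2*B*(-198 + B))
(d(-13) - 1*(-287)) - c(-92) = ((-13)² - 1*(-287)) - 2*(-92)*(-198 - 92) = (169 + 287) - 2*(-92)*(-290) = 456 - 1*53360 = 456 - 53360 = -52904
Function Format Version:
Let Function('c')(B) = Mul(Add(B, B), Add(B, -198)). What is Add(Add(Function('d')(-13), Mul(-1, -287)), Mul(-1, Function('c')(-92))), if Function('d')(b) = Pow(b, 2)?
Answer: -52904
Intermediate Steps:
Function('c')(B) = Mul(2, B, Add(-198, B)) (Function('c')(B) = Mul(Mul(2, B), Add(-198, B)) = Mul(2, B, Add(-198, B)))
Add(Add(Function('d')(-13), Mul(-1, -287)), Mul(-1, Function('c')(-92))) = Add(Add(Pow(-13, 2), Mul(-1, -287)), Mul(-1, Mul(2, -92, Add(-198, -92)))) = Add(Add(169, 287), Mul(-1, Mul(2, -92, -290))) = Add(456, Mul(-1, 53360)) = Add(456, -53360) = -52904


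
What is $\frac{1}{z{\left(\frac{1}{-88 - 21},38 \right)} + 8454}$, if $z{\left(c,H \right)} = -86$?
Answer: $\frac{1}{8368} \approx 0.0001195$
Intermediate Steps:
$\frac{1}{z{\left(\frac{1}{-88 - 21},38 \right)} + 8454} = \frac{1}{-86 + 8454} = \frac{1}{8368}$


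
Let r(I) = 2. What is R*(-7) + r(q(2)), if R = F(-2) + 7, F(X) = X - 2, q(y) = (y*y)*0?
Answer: -19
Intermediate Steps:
q(y) = 0 (q(y) = y²*0 = 0)
F(X) = -2 + X
R = 3 (R = (-2 - 2) + 7 = -4 + 7 = 3)
R*(-7) + r(q(2)) = 3*(-7) + 2 = -21 + 2 = -19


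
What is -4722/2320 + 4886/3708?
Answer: -771707/1075320 ≈ -0.71765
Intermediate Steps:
-4722/2320 + 4886/3708 = -4722*1/2320 + 4886*(1/3708) = -2361/1160 + 2443/1854 = -771707/1075320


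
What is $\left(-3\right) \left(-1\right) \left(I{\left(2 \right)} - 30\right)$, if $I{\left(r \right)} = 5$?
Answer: $-75$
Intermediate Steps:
$\left(-3\right) \left(-1\right) \left(I{\left(2 \right)} - 30\right) = \left(-3\right) \left(-1\right) \left(5 - 30\right) = 3 \left(-25\right) = -75$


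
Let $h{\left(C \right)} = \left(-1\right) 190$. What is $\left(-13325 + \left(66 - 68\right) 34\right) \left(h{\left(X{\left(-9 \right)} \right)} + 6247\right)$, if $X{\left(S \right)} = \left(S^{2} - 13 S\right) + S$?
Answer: $-81121401$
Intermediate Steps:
$X{\left(S \right)} = S^{2} - 12 S$
$h{\left(C \right)} = -190$
$\left(-13325 + \left(66 - 68\right) 34\right) \left(h{\left(X{\left(-9 \right)} \right)} + 6247\right) = \left(-13325 + \left(66 - 68\right) 34\right) \left(-190 + 6247\right) = \left(-13325 - 68\right) 6057 = \left(-13393\right) 6057 = -81121401$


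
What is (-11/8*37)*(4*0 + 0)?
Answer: 0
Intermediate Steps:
(-11/8*37)*(4*0 + 0) = (-11*⅛*37)*(0 + 0) = -11/8*37*0 = -407/8*0 = 0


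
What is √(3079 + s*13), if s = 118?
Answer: √4613 ≈ 67.919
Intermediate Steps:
√(3079 + s*13) = √(3079 + 118*13) = √(3079 + 1534) = √4613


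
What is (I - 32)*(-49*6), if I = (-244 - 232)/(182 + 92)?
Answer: 1358868/137 ≈ 9918.8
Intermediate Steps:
I = -238/137 (I = -476/274 = -476*1/274 = -238/137 ≈ -1.7372)
(I - 32)*(-49*6) = (-238/137 - 32)*(-49*6) = -4622/137*(-294) = 1358868/137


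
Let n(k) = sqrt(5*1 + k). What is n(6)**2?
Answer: 11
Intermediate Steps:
n(k) = sqrt(5 + k)
n(6)**2 = (sqrt(5 + 6))**2 = (sqrt(11))**2 = 11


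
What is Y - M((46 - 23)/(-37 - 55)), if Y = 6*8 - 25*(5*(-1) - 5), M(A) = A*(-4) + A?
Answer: 1189/4 ≈ 297.25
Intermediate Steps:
M(A) = -3*A (M(A) = -4*A + A = -3*A)
Y = 298 (Y = 48 - 25*(-5 - 5) = 48 - 25*(-10) = 48 + 250 = 298)
Y - M((46 - 23)/(-37 - 55)) = 298 - (-3)*(46 - 23)/(-37 - 55) = 298 - (-3)*23/(-92) = 298 - (-3)*23*(-1/92) = 298 - (-3)*(-1)/4 = 298 - 1*¾ = 298 - ¾ = 1189/4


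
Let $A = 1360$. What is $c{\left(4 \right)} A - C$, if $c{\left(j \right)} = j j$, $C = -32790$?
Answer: $54550$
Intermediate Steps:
$c{\left(j \right)} = j^{2}$
$c{\left(4 \right)} A - C = 4^{2} \cdot 1360 - -32790 = 16 \cdot 1360 + 32790 = 21760 + 32790 = 54550$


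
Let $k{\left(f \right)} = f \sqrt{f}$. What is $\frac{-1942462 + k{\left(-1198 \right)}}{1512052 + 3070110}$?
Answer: $- \frac{971231}{2291081} - \frac{599 i \sqrt{1198}}{2291081} \approx -0.42392 - 0.0090493 i$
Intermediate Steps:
$k{\left(f \right)} = f^{\frac{3}{2}}$
$\frac{-1942462 + k{\left(-1198 \right)}}{1512052 + 3070110} = \frac{-1942462 + \left(-1198\right)^{\frac{3}{2}}}{1512052 + 3070110} = \frac{-1942462 - 1198 i \sqrt{1198}}{4582162} = \left(-1942462 - 1198 i \sqrt{1198}\right) \frac{1}{4582162} = - \frac{971231}{2291081} - \frac{599 i \sqrt{1198}}{2291081}$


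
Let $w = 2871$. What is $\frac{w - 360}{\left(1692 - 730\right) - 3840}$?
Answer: $- \frac{2511}{2878} \approx -0.87248$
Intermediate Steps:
$\frac{w - 360}{\left(1692 - 730\right) - 3840} = \frac{2871 - 360}{\left(1692 - 730\right) - 3840} = \frac{2511}{962 - 3840} = \frac{2511}{-2878} = 2511 \left(- \frac{1}{2878}\right) = - \frac{2511}{2878}$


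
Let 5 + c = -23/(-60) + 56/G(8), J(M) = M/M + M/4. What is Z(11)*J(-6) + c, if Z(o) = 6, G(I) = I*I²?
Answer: -7207/960 ≈ -7.5073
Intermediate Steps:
G(I) = I³
J(M) = 1 + M/4 (J(M) = 1 + M*(¼) = 1 + M/4)
c = -4327/960 (c = -5 + (-23/(-60) + 56/(8³)) = -5 + (-23*(-1/60) + 56/512) = -5 + (23/60 + 56*(1/512)) = -5 + (23/60 + 7/64) = -5 + 473/960 = -4327/960 ≈ -4.5073)
Z(11)*J(-6) + c = 6*(1 + (¼)*(-6)) - 4327/960 = 6*(1 - 3/2) - 4327/960 = 6*(-½) - 4327/960 = -3 - 4327/960 = -7207/960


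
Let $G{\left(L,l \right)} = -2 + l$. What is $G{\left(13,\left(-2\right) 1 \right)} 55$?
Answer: $-220$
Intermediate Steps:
$G{\left(13,\left(-2\right) 1 \right)} 55 = \left(-2 - 2\right) 55 = \left(-4\right) 55 = -220$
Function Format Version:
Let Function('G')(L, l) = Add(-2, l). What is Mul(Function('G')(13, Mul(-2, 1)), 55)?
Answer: -220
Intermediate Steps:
Mul(Function('G')(13, Mul(-2, 1)), 55) = Mul(Add(-2, Mul(-2, 1)), 55) = Mul(Add(-2, -2), 55) = Mul(-4, 55) = -220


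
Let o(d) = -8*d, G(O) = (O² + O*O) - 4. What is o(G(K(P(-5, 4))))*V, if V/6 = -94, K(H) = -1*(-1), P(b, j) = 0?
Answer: -9024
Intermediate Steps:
K(H) = 1
G(O) = -4 + 2*O² (G(O) = (O² + O²) - 4 = 2*O² - 4 = -4 + 2*O²)
V = -564 (V = 6*(-94) = -564)
o(G(K(P(-5, 4))))*V = -8*(-4 + 2*1²)*(-564) = -8*(-4 + 2*1)*(-564) = -8*(-4 + 2)*(-564) = -8*(-2)*(-564) = 16*(-564) = -9024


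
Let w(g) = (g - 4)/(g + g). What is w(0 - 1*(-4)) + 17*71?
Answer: 1207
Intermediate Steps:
w(g) = (-4 + g)/(2*g) (w(g) = (-4 + g)/((2*g)) = (-4 + g)*(1/(2*g)) = (-4 + g)/(2*g))
w(0 - 1*(-4)) + 17*71 = (-4 + (0 - 1*(-4)))/(2*(0 - 1*(-4))) + 17*71 = (-4 + (0 + 4))/(2*(0 + 4)) + 1207 = (1/2)*(-4 + 4)/4 + 1207 = (1/2)*(1/4)*0 + 1207 = 0 + 1207 = 1207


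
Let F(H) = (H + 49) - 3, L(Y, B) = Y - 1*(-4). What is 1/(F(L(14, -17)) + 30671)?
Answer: 1/30735 ≈ 3.2536e-5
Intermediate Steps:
L(Y, B) = 4 + Y (L(Y, B) = Y + 4 = 4 + Y)
F(H) = 46 + H (F(H) = (49 + H) - 3 = 46 + H)
1/(F(L(14, -17)) + 30671) = 1/((46 + (4 + 14)) + 30671) = 1/((46 + 18) + 30671) = 1/(64 + 30671) = 1/30735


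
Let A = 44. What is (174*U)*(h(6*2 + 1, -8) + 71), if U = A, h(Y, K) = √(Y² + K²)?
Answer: 543576 + 7656*√233 ≈ 6.6044e+5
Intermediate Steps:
h(Y, K) = √(K² + Y²)
U = 44
(174*U)*(h(6*2 + 1, -8) + 71) = (174*44)*(√((-8)² + (6*2 + 1)²) + 71) = 7656*(√(64 + (12 + 1)²) + 71) = 7656*(√(64 + 13²) + 71) = 7656*(√(64 + 169) + 71) = 7656*(√233 + 71) = 7656*(71 + √233) = 543576 + 7656*√233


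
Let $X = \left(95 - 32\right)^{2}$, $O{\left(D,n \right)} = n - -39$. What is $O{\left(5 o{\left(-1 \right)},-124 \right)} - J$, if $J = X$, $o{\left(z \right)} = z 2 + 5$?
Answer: $-4054$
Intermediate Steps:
$o{\left(z \right)} = 5 + 2 z$ ($o{\left(z \right)} = 2 z + 5 = 5 + 2 z$)
$O{\left(D,n \right)} = 39 + n$ ($O{\left(D,n \right)} = n + 39 = 39 + n$)
$X = 3969$ ($X = 63^{2} = 3969$)
$J = 3969$
$O{\left(5 o{\left(-1 \right)},-124 \right)} - J = \left(39 - 124\right) - 3969 = -85 - 3969 = -4054$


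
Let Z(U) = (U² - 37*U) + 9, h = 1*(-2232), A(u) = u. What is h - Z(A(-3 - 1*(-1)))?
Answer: -2319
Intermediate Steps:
h = -2232
Z(U) = 9 + U² - 37*U
h - Z(A(-3 - 1*(-1))) = -2232 - (9 + (-3 - 1*(-1))² - 37*(-3 - 1*(-1))) = -2232 - (9 + (-3 + 1)² - 37*(-3 + 1)) = -2232 - (9 + (-2)² - 37*(-2)) = -2232 - (9 + 4 + 74) = -2232 - 1*87 = -2232 - 87 = -2319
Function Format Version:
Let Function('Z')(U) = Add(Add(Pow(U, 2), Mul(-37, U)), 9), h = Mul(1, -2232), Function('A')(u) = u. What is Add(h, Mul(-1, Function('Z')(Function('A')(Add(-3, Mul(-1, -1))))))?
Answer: -2319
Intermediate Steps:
h = -2232
Function('Z')(U) = Add(9, Pow(U, 2), Mul(-37, U))
Add(h, Mul(-1, Function('Z')(Function('A')(Add(-3, Mul(-1, -1)))))) = Add(-2232, Mul(-1, Add(9, Pow(Add(-3, Mul(-1, -1)), 2), Mul(-37, Add(-3, Mul(-1, -1)))))) = Add(-2232, Mul(-1, Add(9, Pow(Add(-3, 1), 2), Mul(-37, Add(-3, 1))))) = Add(-2232, Mul(-1, Add(9, Pow(-2, 2), Mul(-37, -2)))) = Add(-2232, Mul(-1, Add(9, 4, 74))) = Add(-2232, Mul(-1, 87)) = Add(-2232, -87) = -2319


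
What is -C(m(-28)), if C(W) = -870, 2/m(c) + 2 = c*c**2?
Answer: 870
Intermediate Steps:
m(c) = 2/(-2 + c**3) (m(c) = 2/(-2 + c*c**2) = 2/(-2 + c**3))
-C(m(-28)) = -1*(-870) = 870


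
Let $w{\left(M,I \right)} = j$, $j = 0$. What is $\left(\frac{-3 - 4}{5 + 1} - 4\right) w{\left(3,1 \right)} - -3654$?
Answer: $3654$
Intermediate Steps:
$w{\left(M,I \right)} = 0$
$\left(\frac{-3 - 4}{5 + 1} - 4\right) w{\left(3,1 \right)} - -3654 = \left(\frac{-3 - 4}{5 + 1} - 4\right) 0 - -3654 = \left(- \frac{7}{6} - 4\right) 0 + 3654 = \left(- \frac{31}{6}\right) 0 + 3654 = 0 + 3654 = 3654$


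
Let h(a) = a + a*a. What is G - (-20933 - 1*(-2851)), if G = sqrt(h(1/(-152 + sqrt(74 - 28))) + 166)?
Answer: 18082 + sqrt(88253964758 - 22754*sqrt(46))/23058 ≈ 18095.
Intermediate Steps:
h(a) = a + a**2
G = sqrt(166 + (1 + 1/(-152 + sqrt(46)))/(-152 + sqrt(46))) (G = sqrt((1 + 1/(-152 + sqrt(74 - 28)))/(-152 + sqrt(74 - 28)) + 166) = sqrt((1 + 1/(-152 + sqrt(46)))/(-152 + sqrt(46)) + 166) = sqrt(166 + (1 + 1/(-152 + sqrt(46)))/(-152 + sqrt(46))) ≈ 12.884)
G - (-20933 - 1*(-2851)) = sqrt(88253964758 - 22754*sqrt(46))/23058 - (-20933 - 1*(-2851)) = sqrt(88253964758 - 22754*sqrt(46))/23058 - (-20933 + 2851) = sqrt(88253964758 - 22754*sqrt(46))/23058 - 1*(-18082) = sqrt(88253964758 - 22754*sqrt(46))/23058 + 18082 = 18082 + sqrt(88253964758 - 22754*sqrt(46))/23058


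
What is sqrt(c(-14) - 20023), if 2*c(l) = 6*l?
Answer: I*sqrt(20065) ≈ 141.65*I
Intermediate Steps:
c(l) = 3*l (c(l) = (6*l)/2 = 3*l)
sqrt(c(-14) - 20023) = sqrt(3*(-14) - 20023) = sqrt(-42 - 20023) = sqrt(-20065) = I*sqrt(20065)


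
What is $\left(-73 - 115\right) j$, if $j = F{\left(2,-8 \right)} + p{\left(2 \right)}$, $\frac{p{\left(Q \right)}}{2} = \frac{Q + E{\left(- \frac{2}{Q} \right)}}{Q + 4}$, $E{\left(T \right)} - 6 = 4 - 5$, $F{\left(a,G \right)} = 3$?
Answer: $- \frac{3008}{3} \approx -1002.7$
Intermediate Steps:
$E{\left(T \right)} = 5$ ($E{\left(T \right)} = 6 + \left(4 - 5\right) = 6 - 1 = 5$)
$p{\left(Q \right)} = \frac{2 \left(5 + Q\right)}{4 + Q}$ ($p{\left(Q \right)} = 2 \frac{Q + 5}{Q + 4} = 2 \frac{5 + Q}{4 + Q} = \frac{2 \left(5 + Q\right)}{4 + Q}$)
$j = \frac{16}{3}$ ($j = 3 + \frac{2 \left(5 + 2\right)}{4 + 2} = 3 + 2 \cdot \frac{1}{6} \cdot 7 = 3 + \frac{7}{3} = \frac{16}{3} \approx 5.3333$)
$\left(-73 - 115\right) j = \left(-73 - 115\right) \frac{16}{3} = \left(-188\right) \frac{16}{3} = - \frac{3008}{3}$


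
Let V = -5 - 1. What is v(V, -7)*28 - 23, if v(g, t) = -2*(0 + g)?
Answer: 313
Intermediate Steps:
V = -6
v(g, t) = -2*g
v(V, -7)*28 - 23 = -2*(-6)*28 - 23 = 12*28 - 23 = 336 - 23 = 313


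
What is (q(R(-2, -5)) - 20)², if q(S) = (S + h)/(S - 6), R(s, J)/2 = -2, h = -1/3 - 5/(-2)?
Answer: 1413721/3600 ≈ 392.70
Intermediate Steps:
h = 13/6 (h = -1*⅓ - 5*(-½) = -⅓ + 5/2 = 13/6 ≈ 2.1667)
R(s, J) = -4 (R(s, J) = 2*(-2) = -4)
q(S) = (13/6 + S)/(-6 + S) (q(S) = (S + 13/6)/(S - 6) = (13/6 + S)/(-6 + S))
(q(R(-2, -5)) - 20)² = ((13/6 - 4)/(-6 - 4) - 20)² = (-11/6/(-10) - 20)² = (-⅒*(-11/6) - 20)² = (11/60 - 20)² = (-1189/60)² = 1413721/3600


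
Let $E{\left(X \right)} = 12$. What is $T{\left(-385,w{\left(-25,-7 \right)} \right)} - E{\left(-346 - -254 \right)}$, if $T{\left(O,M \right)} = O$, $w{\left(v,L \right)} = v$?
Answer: $-397$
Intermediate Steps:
$T{\left(-385,w{\left(-25,-7 \right)} \right)} - E{\left(-346 - -254 \right)} = -385 - 12 = -397$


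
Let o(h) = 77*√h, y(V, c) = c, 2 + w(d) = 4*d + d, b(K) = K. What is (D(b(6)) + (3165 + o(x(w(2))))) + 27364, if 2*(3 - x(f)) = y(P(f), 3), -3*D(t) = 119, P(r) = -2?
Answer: 91468/3 + 77*√6/2 ≈ 30584.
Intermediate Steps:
D(t) = -119/3 (D(t) = -⅓*119 = -119/3)
w(d) = -2 + 5*d (w(d) = -2 + (4*d + d) = -2 + 5*d)
x(f) = 3/2 (x(f) = 3 - ½*3 = 3 - 3/2 = 3/2)
(D(b(6)) + (3165 + o(x(w(2))))) + 27364 = (-119/3 + (3165 + 77*√(3/2))) + 27364 = (-119/3 + (3165 + 77*(√6/2))) + 27364 = (-119/3 + (3165 + 77*√6/2)) + 27364 = (9376/3 + 77*√6/2) + 27364 = 91468/3 + 77*√6/2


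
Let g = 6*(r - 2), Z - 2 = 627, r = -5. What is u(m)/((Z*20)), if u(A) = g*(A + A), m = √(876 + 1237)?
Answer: -21*√2113/3145 ≈ -0.30694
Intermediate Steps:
Z = 629 (Z = 2 + 627 = 629)
g = -42 (g = 6*(-5 - 2) = 6*(-7) = -42)
m = √2113 ≈ 45.967
u(A) = -84*A (u(A) = -42*(A + A) = -84*A)
u(m)/((Z*20)) = (-84*√2113)/((629*20)) = -84*√2113/12580 = -84*√2113*(1/12580) = -21*√2113/3145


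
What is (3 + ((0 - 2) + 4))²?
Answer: 25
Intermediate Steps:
(3 + ((0 - 2) + 4))² = (3 + (-2 + 4))² = (3 + 2)² = 5² = 25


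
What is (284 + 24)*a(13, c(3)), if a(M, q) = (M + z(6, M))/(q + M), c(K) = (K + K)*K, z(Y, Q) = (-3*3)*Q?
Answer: -32032/31 ≈ -1033.3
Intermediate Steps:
z(Y, Q) = -9*Q
c(K) = 2*K² (c(K) = (2*K)*K = 2*K²)
a(M, q) = -8*M/(M + q) (a(M, q) = (M - 9*M)/(q + M) = (-8*M)/(M + q) = -8*M/(M + q))
(284 + 24)*a(13, c(3)) = (284 + 24)*(-8*13/(13 + 2*3²)) = 308*(-8*13/(13 + 2*9)) = 308*(-8*13/(13 + 18)) = 308*(-8*13/31) = 308*(-8*13*1/31) = 308*(-104/31) = -32032/31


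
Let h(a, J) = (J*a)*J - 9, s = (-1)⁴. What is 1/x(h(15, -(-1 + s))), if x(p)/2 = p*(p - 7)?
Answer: 1/288 ≈ 0.0034722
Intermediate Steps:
s = 1
h(a, J) = -9 + a*J² (h(a, J) = a*J² - 9 = -9 + a*J²)
x(p) = 2*p*(-7 + p) (x(p) = 2*(p*(p - 7)) = 2*(p*(-7 + p)) = 2*p*(-7 + p))
1/x(h(15, -(-1 + s))) = 1/(2*(-9 + 15*(-(-1 + 1))²)*(-7 + (-9 + 15*(-(-1 + 1))²))) = 1/(2*(-9 + 15*(-1*0)²)*(-7 + (-9 + 15*(-1*0)²))) = 1/(2*(-9 + 15*0²)*(-7 + (-9 + 15*0²))) = 1/(2*(-9 + 15*0)*(-7 + (-9 + 15*0))) = 1/(2*(-9 + 0)*(-7 + (-9 + 0))) = 1/(2*(-9)*(-7 - 9)) = 1/(2*(-9)*(-16)) = 1/288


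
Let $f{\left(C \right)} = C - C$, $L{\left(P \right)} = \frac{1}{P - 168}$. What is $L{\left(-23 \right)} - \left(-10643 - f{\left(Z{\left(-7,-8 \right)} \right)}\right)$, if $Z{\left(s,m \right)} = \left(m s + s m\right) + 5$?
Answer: $\frac{2032812}{191} \approx 10643.0$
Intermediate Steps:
$Z{\left(s,m \right)} = 5 + 2 m s$ ($Z{\left(s,m \right)} = \left(m s + m s\right) + 5 = 2 m s + 5 = 5 + 2 m s$)
$L{\left(P \right)} = \frac{1}{-168 + P}$
$f{\left(C \right)} = 0$
$L{\left(-23 \right)} - \left(-10643 - f{\left(Z{\left(-7,-8 \right)} \right)}\right) = \frac{1}{-168 - 23} - \left(-10643 - 0\right) = \frac{1}{-191} - \left(-10643 + 0\right) = - \frac{1}{191} - -10643 = - \frac{1}{191} + 10643 = \frac{2032812}{191}$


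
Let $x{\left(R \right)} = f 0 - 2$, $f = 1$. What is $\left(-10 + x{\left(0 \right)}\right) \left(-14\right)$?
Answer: $168$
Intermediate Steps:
$x{\left(R \right)} = -2$ ($x{\left(R \right)} = 1 \cdot 0 - 2 = 0 - 2 = -2$)
$\left(-10 + x{\left(0 \right)}\right) \left(-14\right) = \left(-10 - 2\right) \left(-14\right) = \left(-12\right) \left(-14\right) = 168$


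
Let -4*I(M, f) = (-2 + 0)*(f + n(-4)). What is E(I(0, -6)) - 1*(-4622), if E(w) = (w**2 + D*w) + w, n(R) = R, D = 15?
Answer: 4567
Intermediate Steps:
I(M, f) = -2 + f/2 (I(M, f) = -(-2 + 0)*(f - 4)/4 = -(-1)*(-4 + f)/2 = -(8 - 2*f)/4 = -2 + f/2)
E(w) = w**2 + 16*w (E(w) = (w**2 + 15*w) + w = w**2 + 16*w)
E(I(0, -6)) - 1*(-4622) = (-2 + (1/2)*(-6))*(16 + (-2 + (1/2)*(-6))) - 1*(-4622) = (-2 - 3)*(16 + (-2 - 3)) + 4622 = -5*(16 - 5) + 4622 = -5*11 + 4622 = -55 + 4622 = 4567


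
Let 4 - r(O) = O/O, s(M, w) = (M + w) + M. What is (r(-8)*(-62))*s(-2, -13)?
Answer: 3162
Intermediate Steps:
s(M, w) = w + 2*M
r(O) = 3 (r(O) = 4 - O/O = 4 - 1*1 = 4 - 1 = 3)
(r(-8)*(-62))*s(-2, -13) = (3*(-62))*(-13 + 2*(-2)) = -186*(-13 - 4) = -186*(-17) = 3162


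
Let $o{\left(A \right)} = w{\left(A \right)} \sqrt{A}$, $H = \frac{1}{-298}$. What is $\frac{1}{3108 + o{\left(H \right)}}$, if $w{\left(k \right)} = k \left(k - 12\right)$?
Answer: $\frac{1043432333841792}{3242987693582117383} - \frac{6482692 i \sqrt{298}}{463283956226016769} \approx 0.00032175 - 2.4156 \cdot 10^{-10} i$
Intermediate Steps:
$w{\left(k \right)} = k \left(-12 + k\right)$
$H = - \frac{1}{298} \approx -0.0033557$
$o{\left(A \right)} = A^{\frac{3}{2}} \left(-12 + A\right)$ ($o{\left(A \right)} = A \left(-12 + A\right) \sqrt{A} = A^{\frac{3}{2}} \left(-12 + A\right)$)
$\frac{1}{3108 + o{\left(H \right)}} = \frac{1}{3108 + \left(- \frac{1}{298}\right)^{\frac{3}{2}} \left(-12 - \frac{1}{298}\right)} = \frac{1}{3108 + - \frac{i \sqrt{298}}{88804} \left(- \frac{3577}{298}\right)} = \frac{1}{3108 + \frac{3577 i \sqrt{298}}{26463592}}$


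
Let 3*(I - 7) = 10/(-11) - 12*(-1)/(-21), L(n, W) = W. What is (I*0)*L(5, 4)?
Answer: 0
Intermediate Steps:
I = 501/77 (I = 7 + (10/(-11) - 12*(-1)/(-21))/3 = 7 + (10*(-1/11) + 12*(-1/21))/3 = 7 + (-10/11 - 4/7)/3 = 7 + (1/3)*(-114/77) = 7 - 38/77 = 501/77 ≈ 6.5065)
(I*0)*L(5, 4) = ((501/77)*0)*4 = 0*4 = 0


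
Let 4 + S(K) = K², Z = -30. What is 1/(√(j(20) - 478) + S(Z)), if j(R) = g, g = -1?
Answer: 896/803295 - I*√479/803295 ≈ 0.0011154 - 2.7245e-5*I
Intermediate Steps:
S(K) = -4 + K²
j(R) = -1
1/(√(j(20) - 478) + S(Z)) = 1/(√(-1 - 478) + (-4 + (-30)²)) = 1/(√(-479) + (-4 + 900)) = 1/(I*√479 + 896) = 1/(896 + I*√479)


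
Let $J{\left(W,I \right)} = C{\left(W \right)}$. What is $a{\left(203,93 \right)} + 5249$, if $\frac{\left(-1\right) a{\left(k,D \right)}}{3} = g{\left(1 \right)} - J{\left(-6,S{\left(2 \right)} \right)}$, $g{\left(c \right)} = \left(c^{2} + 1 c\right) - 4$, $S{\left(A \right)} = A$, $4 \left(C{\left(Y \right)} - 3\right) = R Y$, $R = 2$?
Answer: $5255$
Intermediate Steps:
$C{\left(Y \right)} = 3 + \frac{Y}{2}$ ($C{\left(Y \right)} = 3 + \frac{2 Y}{4} = 3 + \frac{Y}{2}$)
$J{\left(W,I \right)} = 3 + \frac{W}{2}$
$g{\left(c \right)} = -4 + c + c^{2}$ ($g{\left(c \right)} = \left(c^{2} + c\right) - 4 = \left(c + c^{2}\right) - 4 = -4 + c + c^{2}$)
$a{\left(k,D \right)} = 6$ ($a{\left(k,D \right)} = - 3 \left(\left(-4 + 1 + 1^{2}\right) - \left(3 + \frac{1}{2} \left(-6\right)\right)\right) = - 3 \left(\left(-4 + 1 + 1\right) - \left(3 - 3\right)\right) = - 3 \left(-2 - 0\right) = - 3 \left(-2 + 0\right) = \left(-3\right) \left(-2\right) = 6$)
$a{\left(203,93 \right)} + 5249 = 6 + 5249 = 5255$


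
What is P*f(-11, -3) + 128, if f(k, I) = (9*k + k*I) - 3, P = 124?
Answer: -8428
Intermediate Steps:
f(k, I) = -3 + 9*k + I*k (f(k, I) = (9*k + I*k) - 3 = -3 + 9*k + I*k)
P*f(-11, -3) + 128 = 124*(-3 + 9*(-11) - 3*(-11)) + 128 = 124*(-3 - 99 + 33) + 128 = 124*(-69) + 128 = -8556 + 128 = -8428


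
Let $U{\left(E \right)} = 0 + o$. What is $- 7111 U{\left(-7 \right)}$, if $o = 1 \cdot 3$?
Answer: $-21333$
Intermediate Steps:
$o = 3$
$U{\left(E \right)} = 3$ ($U{\left(E \right)} = 0 + 3 = 3$)
$- 7111 U{\left(-7 \right)} = \left(-7111\right) 3 = -21333$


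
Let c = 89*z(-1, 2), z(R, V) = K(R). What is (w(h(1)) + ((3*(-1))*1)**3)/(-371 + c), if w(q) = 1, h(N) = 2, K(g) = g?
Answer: 13/230 ≈ 0.056522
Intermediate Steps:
z(R, V) = R
c = -89 (c = 89*(-1) = -89)
(w(h(1)) + ((3*(-1))*1)**3)/(-371 + c) = (1 + ((3*(-1))*1)**3)/(-371 - 89) = (1 + (-3*1)**3)/(-460) = (1 + (-3)**3)*(-1/460) = (1 - 27)*(-1/460) = -26*(-1/460) = 13/230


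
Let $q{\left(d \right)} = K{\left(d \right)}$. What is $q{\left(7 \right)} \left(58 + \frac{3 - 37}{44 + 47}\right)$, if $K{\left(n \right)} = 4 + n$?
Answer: $\frac{57684}{91} \approx 633.89$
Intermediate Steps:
$q{\left(d \right)} = 4 + d$
$q{\left(7 \right)} \left(58 + \frac{3 - 37}{44 + 47}\right) = \left(4 + 7\right) \left(58 + \frac{3 - 37}{44 + 47}\right) = 11 \left(58 - \frac{34}{91}\right) = 11 \cdot \frac{5244}{91} = \frac{57684}{91}$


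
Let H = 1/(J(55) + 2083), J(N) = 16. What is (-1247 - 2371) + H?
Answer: -7594181/2099 ≈ -3618.0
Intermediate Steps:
H = 1/2099 (H = 1/(16 + 2083) = 1/2099 ≈ 0.00047642)
(-1247 - 2371) + H = (-1247 - 2371) + 1/2099 = -3618 + 1/2099 = -7594181/2099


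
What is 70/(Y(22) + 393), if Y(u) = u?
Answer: 14/83 ≈ 0.16867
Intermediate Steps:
70/(Y(22) + 393) = 70/(22 + 393) = 70/415 = 70*(1/415) = 14/83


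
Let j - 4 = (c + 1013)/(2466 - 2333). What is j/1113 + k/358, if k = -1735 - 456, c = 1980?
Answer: -107689863/17664794 ≈ -6.0963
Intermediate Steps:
j = 3525/133 (j = 4 + (1980 + 1013)/(2466 - 2333) = 4 + 2993/133 = 3525/133 ≈ 26.504)
k = -2191
j/1113 + k/358 = (3525/133)/1113 - 2191/358 = (3525/133)*(1/1113) - 2191*1/358 = 1175/49343 - 2191/358 = -107689863/17664794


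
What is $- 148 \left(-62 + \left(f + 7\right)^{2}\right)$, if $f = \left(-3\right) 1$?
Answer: $6808$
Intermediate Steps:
$f = -3$
$- 148 \left(-62 + \left(f + 7\right)^{2}\right) = - 148 \left(-62 + \left(-3 + 7\right)^{2}\right) = - 148 \left(-62 + 4^{2}\right) = - 148 \left(-62 + 16\right) = \left(-148\right) \left(-46\right) = 6808$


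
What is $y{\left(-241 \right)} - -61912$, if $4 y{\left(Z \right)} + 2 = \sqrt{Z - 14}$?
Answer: $\frac{123823}{2} + \frac{i \sqrt{255}}{4} \approx 61912.0 + 3.9922 i$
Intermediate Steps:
$y{\left(Z \right)} = - \frac{1}{2} + \frac{\sqrt{-14 + Z}}{4}$ ($y{\left(Z \right)} = - \frac{1}{2} + \frac{\sqrt{Z - 14}}{4} = - \frac{1}{2} + \frac{\sqrt{-14 + Z}}{4}$)
$y{\left(-241 \right)} - -61912 = \left(- \frac{1}{2} + \frac{\sqrt{-14 - 241}}{4}\right) - -61912 = \left(- \frac{1}{2} + \frac{\sqrt{-255}}{4}\right) + 61912 = \left(- \frac{1}{2} + \frac{i \sqrt{255}}{4}\right) + 61912 = \frac{123823}{2} + \frac{i \sqrt{255}}{4}$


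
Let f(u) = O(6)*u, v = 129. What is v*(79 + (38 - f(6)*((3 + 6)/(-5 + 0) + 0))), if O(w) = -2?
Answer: 61533/5 ≈ 12307.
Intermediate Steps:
f(u) = -2*u
v*(79 + (38 - f(6)*((3 + 6)/(-5 + 0) + 0))) = 129*(79 + (38 - (-2*6)*((3 + 6)/(-5 + 0) + 0))) = 129*(79 + (38 - (-12)*(9/(-5) + 0))) = 129*(79 + (38 - (-12)*(9*(-⅕) + 0))) = 129*(79 + (38 - (-12)*(-9/5 + 0))) = 129*(79 + (38 - (-12)*(-9)/5)) = 129*(79 + (38 - 1*108/5)) = 129*(79 + (38 - 108/5)) = 129*(79 + 82/5) = 129*(477/5) = 61533/5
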